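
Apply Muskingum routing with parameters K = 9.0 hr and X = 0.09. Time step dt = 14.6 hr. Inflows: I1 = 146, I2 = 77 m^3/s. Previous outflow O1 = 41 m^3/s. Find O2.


Muskingum coefficients:
denom = 2*K*(1-X) + dt = 2*9.0*(1-0.09) + 14.6 = 30.98.
C0 = (dt - 2*K*X)/denom = (14.6 - 2*9.0*0.09)/30.98 = 0.419.
C1 = (dt + 2*K*X)/denom = (14.6 + 2*9.0*0.09)/30.98 = 0.5236.
C2 = (2*K*(1-X) - dt)/denom = 0.0575.
O2 = C0*I2 + C1*I1 + C2*O1
   = 0.419*77 + 0.5236*146 + 0.0575*41
   = 111.06 m^3/s.

111.06


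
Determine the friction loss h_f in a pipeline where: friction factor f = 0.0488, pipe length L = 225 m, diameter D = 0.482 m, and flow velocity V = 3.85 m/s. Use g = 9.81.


Darcy-Weisbach equation: h_f = f * (L/D) * V^2/(2g).
f * L/D = 0.0488 * 225/0.482 = 22.7801.
V^2/(2g) = 3.85^2 / (2*9.81) = 14.8225 / 19.62 = 0.7555 m.
h_f = 22.7801 * 0.7555 = 17.21 m.

17.21


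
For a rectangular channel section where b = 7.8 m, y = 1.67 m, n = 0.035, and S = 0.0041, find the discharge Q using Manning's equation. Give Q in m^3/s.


For a rectangular channel, the cross-sectional area A = b * y = 7.8 * 1.67 = 13.03 m^2.
The wetted perimeter P = b + 2y = 7.8 + 2*1.67 = 11.14 m.
Hydraulic radius R = A/P = 13.03/11.14 = 1.1693 m.
Velocity V = (1/n)*R^(2/3)*S^(1/2) = (1/0.035)*1.1693^(2/3)*0.0041^(1/2) = 2.0305 m/s.
Discharge Q = A * V = 13.03 * 2.0305 = 26.45 m^3/s.

26.45


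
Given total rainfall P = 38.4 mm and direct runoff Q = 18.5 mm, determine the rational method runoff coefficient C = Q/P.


The runoff coefficient C = runoff depth / rainfall depth.
C = 18.5 / 38.4
  = 0.4818.

0.4818


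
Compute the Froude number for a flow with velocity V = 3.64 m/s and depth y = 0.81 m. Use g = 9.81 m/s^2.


The Froude number is defined as Fr = V / sqrt(g*y).
g*y = 9.81 * 0.81 = 7.9461.
sqrt(g*y) = sqrt(7.9461) = 2.8189.
Fr = 3.64 / 2.8189 = 1.2913.

1.2913


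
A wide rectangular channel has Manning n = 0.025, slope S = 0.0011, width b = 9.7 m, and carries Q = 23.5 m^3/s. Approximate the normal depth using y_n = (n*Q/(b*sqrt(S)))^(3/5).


We use the wide-channel approximation y_n = (n*Q/(b*sqrt(S)))^(3/5).
sqrt(S) = sqrt(0.0011) = 0.033166.
Numerator: n*Q = 0.025 * 23.5 = 0.5875.
Denominator: b*sqrt(S) = 9.7 * 0.033166 = 0.32171.
arg = 1.8262.
y_n = 1.8262^(3/5) = 1.4352 m.

1.4352


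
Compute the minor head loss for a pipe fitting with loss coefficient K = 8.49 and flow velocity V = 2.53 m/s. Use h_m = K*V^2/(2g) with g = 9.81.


Minor loss formula: h_m = K * V^2/(2g).
V^2 = 2.53^2 = 6.4009.
V^2/(2g) = 6.4009 / 19.62 = 0.3262 m.
h_m = 8.49 * 0.3262 = 2.7698 m.

2.7698


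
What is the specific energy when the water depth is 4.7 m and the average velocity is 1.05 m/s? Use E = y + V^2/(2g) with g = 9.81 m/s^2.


Specific energy E = y + V^2/(2g).
Velocity head = V^2/(2g) = 1.05^2 / (2*9.81) = 1.1025 / 19.62 = 0.0562 m.
E = 4.7 + 0.0562 = 4.7562 m.

4.7562


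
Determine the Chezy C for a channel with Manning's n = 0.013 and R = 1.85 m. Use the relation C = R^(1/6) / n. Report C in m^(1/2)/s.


The Chezy coefficient relates to Manning's n through C = R^(1/6) / n.
R^(1/6) = 1.85^(1/6) = 1.107972.
C = 1.107972 / 0.013 = 85.23 m^(1/2)/s.

85.23


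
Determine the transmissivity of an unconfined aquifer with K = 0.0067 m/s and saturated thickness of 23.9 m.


Transmissivity is defined as T = K * h.
T = 0.0067 * 23.9
  = 0.1601 m^2/s.

0.1601


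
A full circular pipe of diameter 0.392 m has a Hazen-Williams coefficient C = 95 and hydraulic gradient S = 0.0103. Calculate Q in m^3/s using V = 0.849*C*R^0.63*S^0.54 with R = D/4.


For a full circular pipe, R = D/4 = 0.392/4 = 0.098 m.
V = 0.849 * 95 * 0.098^0.63 * 0.0103^0.54
  = 0.849 * 95 * 0.231458 * 0.084515
  = 1.5777 m/s.
Pipe area A = pi*D^2/4 = pi*0.392^2/4 = 0.1207 m^2.
Q = A * V = 0.1207 * 1.5777 = 0.1904 m^3/s.

0.1904


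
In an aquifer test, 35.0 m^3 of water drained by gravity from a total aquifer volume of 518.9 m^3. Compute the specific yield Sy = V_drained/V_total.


Specific yield Sy = Volume drained / Total volume.
Sy = 35.0 / 518.9
   = 0.0675.

0.0675


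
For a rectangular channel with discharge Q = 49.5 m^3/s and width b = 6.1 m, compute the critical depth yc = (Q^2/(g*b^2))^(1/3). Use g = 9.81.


Using yc = (Q^2 / (g * b^2))^(1/3):
Q^2 = 49.5^2 = 2450.25.
g * b^2 = 9.81 * 6.1^2 = 9.81 * 37.21 = 365.03.
Q^2 / (g*b^2) = 2450.25 / 365.03 = 6.7125.
yc = 6.7125^(1/3) = 1.8864 m.

1.8864


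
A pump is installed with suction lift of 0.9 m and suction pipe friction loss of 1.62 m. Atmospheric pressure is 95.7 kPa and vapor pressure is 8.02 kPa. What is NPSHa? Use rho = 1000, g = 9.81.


NPSHa = p_atm/(rho*g) - z_s - hf_s - p_vap/(rho*g).
p_atm/(rho*g) = 95.7*1000 / (1000*9.81) = 9.755 m.
p_vap/(rho*g) = 8.02*1000 / (1000*9.81) = 0.818 m.
NPSHa = 9.755 - 0.9 - 1.62 - 0.818
      = 6.42 m.

6.42


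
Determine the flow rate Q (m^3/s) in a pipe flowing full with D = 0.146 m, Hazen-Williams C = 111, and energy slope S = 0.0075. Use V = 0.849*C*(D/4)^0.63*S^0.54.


For a full circular pipe, R = D/4 = 0.146/4 = 0.0365 m.
V = 0.849 * 111 * 0.0365^0.63 * 0.0075^0.54
  = 0.849 * 111 * 0.124235 * 0.071209
  = 0.8337 m/s.
Pipe area A = pi*D^2/4 = pi*0.146^2/4 = 0.0167 m^2.
Q = A * V = 0.0167 * 0.8337 = 0.014 m^3/s.

0.014


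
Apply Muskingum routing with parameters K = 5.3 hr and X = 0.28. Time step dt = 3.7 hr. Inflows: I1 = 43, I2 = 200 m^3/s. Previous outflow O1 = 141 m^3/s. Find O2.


Muskingum coefficients:
denom = 2*K*(1-X) + dt = 2*5.3*(1-0.28) + 3.7 = 11.332.
C0 = (dt - 2*K*X)/denom = (3.7 - 2*5.3*0.28)/11.332 = 0.0646.
C1 = (dt + 2*K*X)/denom = (3.7 + 2*5.3*0.28)/11.332 = 0.5884.
C2 = (2*K*(1-X) - dt)/denom = 0.347.
O2 = C0*I2 + C1*I1 + C2*O1
   = 0.0646*200 + 0.5884*43 + 0.347*141
   = 87.15 m^3/s.

87.15


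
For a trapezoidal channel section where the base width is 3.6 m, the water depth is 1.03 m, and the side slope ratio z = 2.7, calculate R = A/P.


For a trapezoidal section with side slope z:
A = (b + z*y)*y = (3.6 + 2.7*1.03)*1.03 = 6.572 m^2.
P = b + 2*y*sqrt(1 + z^2) = 3.6 + 2*1.03*sqrt(1 + 2.7^2) = 9.531 m.
R = A/P = 6.572 / 9.531 = 0.6896 m.

0.6896


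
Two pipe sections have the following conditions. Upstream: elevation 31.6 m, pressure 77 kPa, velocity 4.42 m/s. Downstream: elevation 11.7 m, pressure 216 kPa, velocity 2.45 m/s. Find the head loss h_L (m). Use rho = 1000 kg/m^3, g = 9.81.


Total head at each section: H = z + p/(rho*g) + V^2/(2g).
H1 = 31.6 + 77*1000/(1000*9.81) + 4.42^2/(2*9.81)
   = 31.6 + 7.849 + 0.9957
   = 40.445 m.
H2 = 11.7 + 216*1000/(1000*9.81) + 2.45^2/(2*9.81)
   = 11.7 + 22.018 + 0.3059
   = 34.024 m.
h_L = H1 - H2 = 40.445 - 34.024 = 6.421 m.

6.421


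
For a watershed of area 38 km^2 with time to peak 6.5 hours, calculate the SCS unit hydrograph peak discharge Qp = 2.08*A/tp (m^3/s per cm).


SCS formula: Qp = 2.08 * A / tp.
Qp = 2.08 * 38 / 6.5
   = 79.04 / 6.5
   = 12.16 m^3/s per cm.

12.16


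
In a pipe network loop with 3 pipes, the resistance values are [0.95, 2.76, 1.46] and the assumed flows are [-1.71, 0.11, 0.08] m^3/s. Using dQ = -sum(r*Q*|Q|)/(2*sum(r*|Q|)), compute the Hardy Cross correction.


Numerator terms (r*Q*|Q|): 0.95*-1.71*|-1.71| = -2.7779; 2.76*0.11*|0.11| = 0.0334; 1.46*0.08*|0.08| = 0.0093.
Sum of numerator = -2.7352.
Denominator terms (r*|Q|): 0.95*|-1.71| = 1.6245; 2.76*|0.11| = 0.3036; 1.46*|0.08| = 0.1168.
2 * sum of denominator = 2 * 2.0449 = 4.0898.
dQ = --2.7352 / 4.0898 = 0.6688 m^3/s.

0.6688


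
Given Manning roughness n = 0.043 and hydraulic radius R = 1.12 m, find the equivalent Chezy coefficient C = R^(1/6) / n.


The Chezy coefficient relates to Manning's n through C = R^(1/6) / n.
R^(1/6) = 1.12^(1/6) = 1.019068.
C = 1.019068 / 0.043 = 23.7 m^(1/2)/s.

23.7


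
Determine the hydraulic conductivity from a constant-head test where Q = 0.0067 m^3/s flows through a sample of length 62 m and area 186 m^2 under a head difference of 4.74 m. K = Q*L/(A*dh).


From K = Q*L / (A*dh):
Numerator: Q*L = 0.0067 * 62 = 0.4154.
Denominator: A*dh = 186 * 4.74 = 881.64.
K = 0.4154 / 881.64 = 0.000471 m/s.

0.000471


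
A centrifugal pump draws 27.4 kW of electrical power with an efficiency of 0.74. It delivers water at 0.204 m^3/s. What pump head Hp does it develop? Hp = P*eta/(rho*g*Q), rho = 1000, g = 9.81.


Pump head formula: Hp = P * eta / (rho * g * Q).
Numerator: P * eta = 27.4 * 1000 * 0.74 = 20276.0 W.
Denominator: rho * g * Q = 1000 * 9.81 * 0.204 = 2001.24.
Hp = 20276.0 / 2001.24 = 10.13 m.

10.13


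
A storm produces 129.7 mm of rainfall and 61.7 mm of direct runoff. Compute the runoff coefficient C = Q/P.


The runoff coefficient C = runoff depth / rainfall depth.
C = 61.7 / 129.7
  = 0.4757.

0.4757


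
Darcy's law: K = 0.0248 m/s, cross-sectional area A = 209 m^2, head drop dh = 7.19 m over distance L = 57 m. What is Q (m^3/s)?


Darcy's law: Q = K * A * i, where i = dh/L.
Hydraulic gradient i = 7.19 / 57 = 0.12614.
Q = 0.0248 * 209 * 0.12614
  = 0.6538 m^3/s.

0.6538


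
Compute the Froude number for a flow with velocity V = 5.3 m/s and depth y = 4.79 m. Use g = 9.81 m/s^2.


The Froude number is defined as Fr = V / sqrt(g*y).
g*y = 9.81 * 4.79 = 46.9899.
sqrt(g*y) = sqrt(46.9899) = 6.8549.
Fr = 5.3 / 6.8549 = 0.7732.

0.7732


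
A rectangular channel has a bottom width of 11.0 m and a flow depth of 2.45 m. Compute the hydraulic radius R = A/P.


For a rectangular section:
Flow area A = b * y = 11.0 * 2.45 = 26.95 m^2.
Wetted perimeter P = b + 2y = 11.0 + 2*2.45 = 15.9 m.
Hydraulic radius R = A/P = 26.95 / 15.9 = 1.695 m.

1.695


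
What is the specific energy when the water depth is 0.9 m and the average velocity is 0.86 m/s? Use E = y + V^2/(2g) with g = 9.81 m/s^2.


Specific energy E = y + V^2/(2g).
Velocity head = V^2/(2g) = 0.86^2 / (2*9.81) = 0.7396 / 19.62 = 0.0377 m.
E = 0.9 + 0.0377 = 0.9377 m.

0.9377


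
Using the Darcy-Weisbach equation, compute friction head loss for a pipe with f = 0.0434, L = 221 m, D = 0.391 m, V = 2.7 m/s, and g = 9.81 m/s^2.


Darcy-Weisbach equation: h_f = f * (L/D) * V^2/(2g).
f * L/D = 0.0434 * 221/0.391 = 24.5304.
V^2/(2g) = 2.7^2 / (2*9.81) = 7.29 / 19.62 = 0.3716 m.
h_f = 24.5304 * 0.3716 = 9.115 m.

9.115


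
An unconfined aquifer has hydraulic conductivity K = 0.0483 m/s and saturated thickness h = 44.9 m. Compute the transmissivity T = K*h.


Transmissivity is defined as T = K * h.
T = 0.0483 * 44.9
  = 2.1687 m^2/s.

2.1687


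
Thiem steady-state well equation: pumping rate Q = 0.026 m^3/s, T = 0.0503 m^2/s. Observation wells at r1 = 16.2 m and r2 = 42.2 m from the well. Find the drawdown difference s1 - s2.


Thiem equation: s1 - s2 = Q/(2*pi*T) * ln(r2/r1).
ln(r2/r1) = ln(42.2/16.2) = 0.9574.
Q/(2*pi*T) = 0.026 / (2*pi*0.0503) = 0.026 / 0.316 = 0.0823.
s1 - s2 = 0.0823 * 0.9574 = 0.0788 m.

0.0788


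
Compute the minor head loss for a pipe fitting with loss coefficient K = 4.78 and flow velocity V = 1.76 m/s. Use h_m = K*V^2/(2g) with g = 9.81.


Minor loss formula: h_m = K * V^2/(2g).
V^2 = 1.76^2 = 3.0976.
V^2/(2g) = 3.0976 / 19.62 = 0.1579 m.
h_m = 4.78 * 0.1579 = 0.7547 m.

0.7547


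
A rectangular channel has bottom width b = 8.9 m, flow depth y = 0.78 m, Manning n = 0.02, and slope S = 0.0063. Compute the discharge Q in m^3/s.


For a rectangular channel, the cross-sectional area A = b * y = 8.9 * 0.78 = 6.94 m^2.
The wetted perimeter P = b + 2y = 8.9 + 2*0.78 = 10.46 m.
Hydraulic radius R = A/P = 6.94/10.46 = 0.6637 m.
Velocity V = (1/n)*R^(2/3)*S^(1/2) = (1/0.02)*0.6637^(2/3)*0.0063^(1/2) = 3.0196 m/s.
Discharge Q = A * V = 6.94 * 3.0196 = 20.962 m^3/s.

20.962


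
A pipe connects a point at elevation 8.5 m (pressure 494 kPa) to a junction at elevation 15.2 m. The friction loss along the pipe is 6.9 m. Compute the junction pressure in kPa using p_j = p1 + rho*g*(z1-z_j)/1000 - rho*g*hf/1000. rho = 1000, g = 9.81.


Junction pressure: p_j = p1 + rho*g*(z1 - z_j)/1000 - rho*g*hf/1000.
Elevation term = 1000*9.81*(8.5 - 15.2)/1000 = -65.727 kPa.
Friction term = 1000*9.81*6.9/1000 = 67.689 kPa.
p_j = 494 + -65.727 - 67.689 = 360.58 kPa.

360.58


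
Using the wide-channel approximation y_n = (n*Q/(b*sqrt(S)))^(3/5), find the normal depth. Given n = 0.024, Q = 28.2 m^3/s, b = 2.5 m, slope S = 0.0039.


We use the wide-channel approximation y_n = (n*Q/(b*sqrt(S)))^(3/5).
sqrt(S) = sqrt(0.0039) = 0.06245.
Numerator: n*Q = 0.024 * 28.2 = 0.6768.
Denominator: b*sqrt(S) = 2.5 * 0.06245 = 0.156125.
arg = 4.335.
y_n = 4.335^(3/5) = 2.411 m.

2.411


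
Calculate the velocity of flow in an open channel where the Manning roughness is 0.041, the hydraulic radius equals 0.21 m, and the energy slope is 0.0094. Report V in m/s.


Manning's equation gives V = (1/n) * R^(2/3) * S^(1/2).
First, compute R^(2/3) = 0.21^(2/3) = 0.3533.
Next, S^(1/2) = 0.0094^(1/2) = 0.096954.
Then 1/n = 1/0.041 = 24.39.
V = 24.39 * 0.3533 * 0.096954 = 0.8355 m/s.

0.8355


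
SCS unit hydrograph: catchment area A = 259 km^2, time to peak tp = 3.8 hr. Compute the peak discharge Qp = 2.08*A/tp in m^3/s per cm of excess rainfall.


SCS formula: Qp = 2.08 * A / tp.
Qp = 2.08 * 259 / 3.8
   = 538.72 / 3.8
   = 141.77 m^3/s per cm.

141.77


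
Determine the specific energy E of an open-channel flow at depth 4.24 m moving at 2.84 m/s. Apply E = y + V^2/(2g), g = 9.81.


Specific energy E = y + V^2/(2g).
Velocity head = V^2/(2g) = 2.84^2 / (2*9.81) = 8.0656 / 19.62 = 0.4111 m.
E = 4.24 + 0.4111 = 4.6511 m.

4.6511


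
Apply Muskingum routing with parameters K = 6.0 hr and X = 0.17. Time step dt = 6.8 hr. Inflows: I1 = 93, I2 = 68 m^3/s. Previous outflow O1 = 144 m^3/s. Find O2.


Muskingum coefficients:
denom = 2*K*(1-X) + dt = 2*6.0*(1-0.17) + 6.8 = 16.76.
C0 = (dt - 2*K*X)/denom = (6.8 - 2*6.0*0.17)/16.76 = 0.284.
C1 = (dt + 2*K*X)/denom = (6.8 + 2*6.0*0.17)/16.76 = 0.5274.
C2 = (2*K*(1-X) - dt)/denom = 0.1885.
O2 = C0*I2 + C1*I1 + C2*O1
   = 0.284*68 + 0.5274*93 + 0.1885*144
   = 95.52 m^3/s.

95.52


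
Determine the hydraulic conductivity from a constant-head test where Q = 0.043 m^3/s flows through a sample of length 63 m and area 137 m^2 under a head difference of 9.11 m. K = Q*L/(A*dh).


From K = Q*L / (A*dh):
Numerator: Q*L = 0.043 * 63 = 2.709.
Denominator: A*dh = 137 * 9.11 = 1248.07.
K = 2.709 / 1248.07 = 0.002171 m/s.

0.002171


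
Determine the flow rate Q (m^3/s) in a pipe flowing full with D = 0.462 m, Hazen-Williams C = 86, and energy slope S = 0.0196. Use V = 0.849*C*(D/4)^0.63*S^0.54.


For a full circular pipe, R = D/4 = 0.462/4 = 0.1155 m.
V = 0.849 * 86 * 0.1155^0.63 * 0.0196^0.54
  = 0.849 * 86 * 0.2567 * 0.119624
  = 2.2421 m/s.
Pipe area A = pi*D^2/4 = pi*0.462^2/4 = 0.1676 m^2.
Q = A * V = 0.1676 * 2.2421 = 0.3759 m^3/s.

0.3759


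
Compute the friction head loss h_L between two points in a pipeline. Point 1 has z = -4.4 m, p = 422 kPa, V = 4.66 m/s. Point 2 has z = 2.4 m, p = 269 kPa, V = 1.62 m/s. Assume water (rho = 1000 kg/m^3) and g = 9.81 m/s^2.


Total head at each section: H = z + p/(rho*g) + V^2/(2g).
H1 = -4.4 + 422*1000/(1000*9.81) + 4.66^2/(2*9.81)
   = -4.4 + 43.017 + 1.1068
   = 39.724 m.
H2 = 2.4 + 269*1000/(1000*9.81) + 1.62^2/(2*9.81)
   = 2.4 + 27.421 + 0.1338
   = 29.955 m.
h_L = H1 - H2 = 39.724 - 29.955 = 9.769 m.

9.769


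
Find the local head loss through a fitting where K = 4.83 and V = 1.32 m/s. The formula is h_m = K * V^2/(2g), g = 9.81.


Minor loss formula: h_m = K * V^2/(2g).
V^2 = 1.32^2 = 1.7424.
V^2/(2g) = 1.7424 / 19.62 = 0.0888 m.
h_m = 4.83 * 0.0888 = 0.4289 m.

0.4289


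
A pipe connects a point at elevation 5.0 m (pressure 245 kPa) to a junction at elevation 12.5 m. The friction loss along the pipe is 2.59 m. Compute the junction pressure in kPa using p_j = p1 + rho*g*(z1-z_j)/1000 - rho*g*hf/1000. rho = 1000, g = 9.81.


Junction pressure: p_j = p1 + rho*g*(z1 - z_j)/1000 - rho*g*hf/1000.
Elevation term = 1000*9.81*(5.0 - 12.5)/1000 = -73.575 kPa.
Friction term = 1000*9.81*2.59/1000 = 25.408 kPa.
p_j = 245 + -73.575 - 25.408 = 146.02 kPa.

146.02


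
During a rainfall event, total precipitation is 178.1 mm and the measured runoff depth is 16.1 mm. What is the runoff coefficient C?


The runoff coefficient C = runoff depth / rainfall depth.
C = 16.1 / 178.1
  = 0.0904.

0.0904


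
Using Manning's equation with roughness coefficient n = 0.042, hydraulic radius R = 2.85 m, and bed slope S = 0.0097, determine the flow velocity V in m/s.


Manning's equation gives V = (1/n) * R^(2/3) * S^(1/2).
First, compute R^(2/3) = 2.85^(2/3) = 2.0102.
Next, S^(1/2) = 0.0097^(1/2) = 0.098489.
Then 1/n = 1/0.042 = 23.81.
V = 23.81 * 2.0102 * 0.098489 = 4.7137 m/s.

4.7137


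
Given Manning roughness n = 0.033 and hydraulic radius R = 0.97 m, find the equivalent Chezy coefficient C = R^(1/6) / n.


The Chezy coefficient relates to Manning's n through C = R^(1/6) / n.
R^(1/6) = 0.97^(1/6) = 0.994936.
C = 0.994936 / 0.033 = 30.15 m^(1/2)/s.

30.15


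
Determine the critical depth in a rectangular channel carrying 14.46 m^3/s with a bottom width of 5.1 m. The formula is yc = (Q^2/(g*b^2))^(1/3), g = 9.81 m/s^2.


Using yc = (Q^2 / (g * b^2))^(1/3):
Q^2 = 14.46^2 = 209.09.
g * b^2 = 9.81 * 5.1^2 = 9.81 * 26.01 = 255.16.
Q^2 / (g*b^2) = 209.09 / 255.16 = 0.8194.
yc = 0.8194^(1/3) = 0.9358 m.

0.9358


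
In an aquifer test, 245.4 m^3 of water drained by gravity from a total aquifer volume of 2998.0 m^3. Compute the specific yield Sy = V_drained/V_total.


Specific yield Sy = Volume drained / Total volume.
Sy = 245.4 / 2998.0
   = 0.0819.

0.0819


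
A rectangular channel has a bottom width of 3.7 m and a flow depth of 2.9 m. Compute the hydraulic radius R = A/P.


For a rectangular section:
Flow area A = b * y = 3.7 * 2.9 = 10.73 m^2.
Wetted perimeter P = b + 2y = 3.7 + 2*2.9 = 9.5 m.
Hydraulic radius R = A/P = 10.73 / 9.5 = 1.1295 m.

1.1295


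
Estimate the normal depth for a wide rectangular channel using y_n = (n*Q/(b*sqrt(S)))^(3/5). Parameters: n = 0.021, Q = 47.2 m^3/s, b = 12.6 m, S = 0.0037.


We use the wide-channel approximation y_n = (n*Q/(b*sqrt(S)))^(3/5).
sqrt(S) = sqrt(0.0037) = 0.060828.
Numerator: n*Q = 0.021 * 47.2 = 0.9912.
Denominator: b*sqrt(S) = 12.6 * 0.060828 = 0.766433.
arg = 1.2933.
y_n = 1.2933^(3/5) = 1.1668 m.

1.1668


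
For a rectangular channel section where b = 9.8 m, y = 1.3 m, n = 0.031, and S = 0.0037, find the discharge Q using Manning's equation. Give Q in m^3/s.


For a rectangular channel, the cross-sectional area A = b * y = 9.8 * 1.3 = 12.74 m^2.
The wetted perimeter P = b + 2y = 9.8 + 2*1.3 = 12.4 m.
Hydraulic radius R = A/P = 12.74/12.4 = 1.0274 m.
Velocity V = (1/n)*R^(2/3)*S^(1/2) = (1/0.031)*1.0274^(2/3)*0.0037^(1/2) = 1.9979 m/s.
Discharge Q = A * V = 12.74 * 1.9979 = 25.453 m^3/s.

25.453


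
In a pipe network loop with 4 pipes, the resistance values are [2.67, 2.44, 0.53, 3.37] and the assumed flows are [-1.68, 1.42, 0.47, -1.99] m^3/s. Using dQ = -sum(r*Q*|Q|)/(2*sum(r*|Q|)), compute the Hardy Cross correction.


Numerator terms (r*Q*|Q|): 2.67*-1.68*|-1.68| = -7.5358; 2.44*1.42*|1.42| = 4.92; 0.53*0.47*|0.47| = 0.1171; 3.37*-1.99*|-1.99| = -13.3455.
Sum of numerator = -15.8443.
Denominator terms (r*|Q|): 2.67*|-1.68| = 4.4856; 2.44*|1.42| = 3.4648; 0.53*|0.47| = 0.2491; 3.37*|-1.99| = 6.7063.
2 * sum of denominator = 2 * 14.9058 = 29.8116.
dQ = --15.8443 / 29.8116 = 0.5315 m^3/s.

0.5315


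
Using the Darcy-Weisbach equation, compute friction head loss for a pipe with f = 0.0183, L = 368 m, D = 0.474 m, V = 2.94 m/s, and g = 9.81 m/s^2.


Darcy-Weisbach equation: h_f = f * (L/D) * V^2/(2g).
f * L/D = 0.0183 * 368/0.474 = 14.2076.
V^2/(2g) = 2.94^2 / (2*9.81) = 8.6436 / 19.62 = 0.4406 m.
h_f = 14.2076 * 0.4406 = 6.259 m.

6.259


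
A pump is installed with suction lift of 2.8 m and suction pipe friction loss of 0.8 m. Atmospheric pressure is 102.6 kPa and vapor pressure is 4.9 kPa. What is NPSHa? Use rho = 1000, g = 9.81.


NPSHa = p_atm/(rho*g) - z_s - hf_s - p_vap/(rho*g).
p_atm/(rho*g) = 102.6*1000 / (1000*9.81) = 10.459 m.
p_vap/(rho*g) = 4.9*1000 / (1000*9.81) = 0.499 m.
NPSHa = 10.459 - 2.8 - 0.8 - 0.499
      = 6.36 m.

6.36


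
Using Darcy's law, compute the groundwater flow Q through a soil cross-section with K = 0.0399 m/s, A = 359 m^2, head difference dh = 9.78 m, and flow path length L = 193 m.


Darcy's law: Q = K * A * i, where i = dh/L.
Hydraulic gradient i = 9.78 / 193 = 0.050674.
Q = 0.0399 * 359 * 0.050674
  = 0.7259 m^3/s.

0.7259


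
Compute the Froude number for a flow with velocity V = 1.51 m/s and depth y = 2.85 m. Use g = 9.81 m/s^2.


The Froude number is defined as Fr = V / sqrt(g*y).
g*y = 9.81 * 2.85 = 27.9585.
sqrt(g*y) = sqrt(27.9585) = 5.2876.
Fr = 1.51 / 5.2876 = 0.2856.

0.2856


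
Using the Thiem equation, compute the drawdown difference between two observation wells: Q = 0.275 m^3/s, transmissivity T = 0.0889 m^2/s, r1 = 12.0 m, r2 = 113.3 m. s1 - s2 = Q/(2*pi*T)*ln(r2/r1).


Thiem equation: s1 - s2 = Q/(2*pi*T) * ln(r2/r1).
ln(r2/r1) = ln(113.3/12.0) = 2.2451.
Q/(2*pi*T) = 0.275 / (2*pi*0.0889) = 0.275 / 0.5586 = 0.4923.
s1 - s2 = 0.4923 * 2.2451 = 1.1053 m.

1.1053


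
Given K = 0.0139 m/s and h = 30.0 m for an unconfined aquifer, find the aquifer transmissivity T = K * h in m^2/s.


Transmissivity is defined as T = K * h.
T = 0.0139 * 30.0
  = 0.417 m^2/s.

0.417


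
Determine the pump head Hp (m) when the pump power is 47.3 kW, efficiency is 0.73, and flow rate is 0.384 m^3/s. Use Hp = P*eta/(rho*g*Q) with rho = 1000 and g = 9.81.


Pump head formula: Hp = P * eta / (rho * g * Q).
Numerator: P * eta = 47.3 * 1000 * 0.73 = 34529.0 W.
Denominator: rho * g * Q = 1000 * 9.81 * 0.384 = 3767.04.
Hp = 34529.0 / 3767.04 = 9.17 m.

9.17


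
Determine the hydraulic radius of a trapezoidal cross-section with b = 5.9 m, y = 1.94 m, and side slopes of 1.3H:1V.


For a trapezoidal section with side slope z:
A = (b + z*y)*y = (5.9 + 1.3*1.94)*1.94 = 16.339 m^2.
P = b + 2*y*sqrt(1 + z^2) = 5.9 + 2*1.94*sqrt(1 + 1.3^2) = 12.264 m.
R = A/P = 16.339 / 12.264 = 1.3323 m.

1.3323


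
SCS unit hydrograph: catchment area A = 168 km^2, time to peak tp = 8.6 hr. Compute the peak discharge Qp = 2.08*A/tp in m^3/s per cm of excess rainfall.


SCS formula: Qp = 2.08 * A / tp.
Qp = 2.08 * 168 / 8.6
   = 349.44 / 8.6
   = 40.63 m^3/s per cm.

40.63


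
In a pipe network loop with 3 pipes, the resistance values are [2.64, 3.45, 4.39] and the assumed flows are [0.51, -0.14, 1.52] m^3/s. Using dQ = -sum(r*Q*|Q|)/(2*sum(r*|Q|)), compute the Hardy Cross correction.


Numerator terms (r*Q*|Q|): 2.64*0.51*|0.51| = 0.6867; 3.45*-0.14*|-0.14| = -0.0676; 4.39*1.52*|1.52| = 10.1427.
Sum of numerator = 10.7617.
Denominator terms (r*|Q|): 2.64*|0.51| = 1.3464; 3.45*|-0.14| = 0.483; 4.39*|1.52| = 6.6728.
2 * sum of denominator = 2 * 8.5022 = 17.0044.
dQ = -10.7617 / 17.0044 = -0.6329 m^3/s.

-0.6329


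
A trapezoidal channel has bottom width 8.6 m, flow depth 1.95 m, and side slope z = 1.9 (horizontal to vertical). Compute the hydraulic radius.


For a trapezoidal section with side slope z:
A = (b + z*y)*y = (8.6 + 1.9*1.95)*1.95 = 23.995 m^2.
P = b + 2*y*sqrt(1 + z^2) = 8.6 + 2*1.95*sqrt(1 + 1.9^2) = 16.974 m.
R = A/P = 23.995 / 16.974 = 1.4136 m.

1.4136


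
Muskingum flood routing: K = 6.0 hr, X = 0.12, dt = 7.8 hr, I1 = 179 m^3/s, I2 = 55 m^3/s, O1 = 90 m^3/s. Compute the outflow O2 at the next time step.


Muskingum coefficients:
denom = 2*K*(1-X) + dt = 2*6.0*(1-0.12) + 7.8 = 18.36.
C0 = (dt - 2*K*X)/denom = (7.8 - 2*6.0*0.12)/18.36 = 0.3464.
C1 = (dt + 2*K*X)/denom = (7.8 + 2*6.0*0.12)/18.36 = 0.5033.
C2 = (2*K*(1-X) - dt)/denom = 0.1503.
O2 = C0*I2 + C1*I1 + C2*O1
   = 0.3464*55 + 0.5033*179 + 0.1503*90
   = 122.67 m^3/s.

122.67


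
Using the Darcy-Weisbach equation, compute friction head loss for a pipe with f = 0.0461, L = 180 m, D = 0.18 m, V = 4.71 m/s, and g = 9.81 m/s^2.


Darcy-Weisbach equation: h_f = f * (L/D) * V^2/(2g).
f * L/D = 0.0461 * 180/0.18 = 46.1.
V^2/(2g) = 4.71^2 / (2*9.81) = 22.1841 / 19.62 = 1.1307 m.
h_f = 46.1 * 1.1307 = 52.125 m.

52.125


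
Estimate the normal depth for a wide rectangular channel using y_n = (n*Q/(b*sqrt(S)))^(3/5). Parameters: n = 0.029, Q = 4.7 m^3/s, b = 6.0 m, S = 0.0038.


We use the wide-channel approximation y_n = (n*Q/(b*sqrt(S)))^(3/5).
sqrt(S) = sqrt(0.0038) = 0.061644.
Numerator: n*Q = 0.029 * 4.7 = 0.1363.
Denominator: b*sqrt(S) = 6.0 * 0.061644 = 0.369864.
arg = 0.3685.
y_n = 0.3685^(3/5) = 0.5494 m.

0.5494


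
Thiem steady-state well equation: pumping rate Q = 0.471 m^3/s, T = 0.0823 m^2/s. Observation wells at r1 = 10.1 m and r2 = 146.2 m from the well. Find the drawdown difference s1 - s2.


Thiem equation: s1 - s2 = Q/(2*pi*T) * ln(r2/r1).
ln(r2/r1) = ln(146.2/10.1) = 2.6724.
Q/(2*pi*T) = 0.471 / (2*pi*0.0823) = 0.471 / 0.5171 = 0.9108.
s1 - s2 = 0.9108 * 2.6724 = 2.4342 m.

2.4342


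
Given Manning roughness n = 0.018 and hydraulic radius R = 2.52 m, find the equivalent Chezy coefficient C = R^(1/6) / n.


The Chezy coefficient relates to Manning's n through C = R^(1/6) / n.
R^(1/6) = 2.52^(1/6) = 1.166541.
C = 1.166541 / 0.018 = 64.81 m^(1/2)/s.

64.81


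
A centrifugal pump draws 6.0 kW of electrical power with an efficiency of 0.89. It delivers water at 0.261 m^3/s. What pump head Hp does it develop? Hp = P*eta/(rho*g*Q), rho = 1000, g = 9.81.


Pump head formula: Hp = P * eta / (rho * g * Q).
Numerator: P * eta = 6.0 * 1000 * 0.89 = 5340.0 W.
Denominator: rho * g * Q = 1000 * 9.81 * 0.261 = 2560.41.
Hp = 5340.0 / 2560.41 = 2.09 m.

2.09


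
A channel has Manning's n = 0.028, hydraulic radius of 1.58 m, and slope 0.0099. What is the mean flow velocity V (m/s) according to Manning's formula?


Manning's equation gives V = (1/n) * R^(2/3) * S^(1/2).
First, compute R^(2/3) = 1.58^(2/3) = 1.3566.
Next, S^(1/2) = 0.0099^(1/2) = 0.099499.
Then 1/n = 1/0.028 = 35.71.
V = 35.71 * 1.3566 * 0.099499 = 4.8206 m/s.

4.8206


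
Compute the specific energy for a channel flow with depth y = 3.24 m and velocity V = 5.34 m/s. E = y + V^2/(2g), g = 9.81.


Specific energy E = y + V^2/(2g).
Velocity head = V^2/(2g) = 5.34^2 / (2*9.81) = 28.5156 / 19.62 = 1.4534 m.
E = 3.24 + 1.4534 = 4.6934 m.

4.6934


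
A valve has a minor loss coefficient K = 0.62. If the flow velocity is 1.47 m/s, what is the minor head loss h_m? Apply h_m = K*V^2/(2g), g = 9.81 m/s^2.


Minor loss formula: h_m = K * V^2/(2g).
V^2 = 1.47^2 = 2.1609.
V^2/(2g) = 2.1609 / 19.62 = 0.1101 m.
h_m = 0.62 * 0.1101 = 0.0683 m.

0.0683


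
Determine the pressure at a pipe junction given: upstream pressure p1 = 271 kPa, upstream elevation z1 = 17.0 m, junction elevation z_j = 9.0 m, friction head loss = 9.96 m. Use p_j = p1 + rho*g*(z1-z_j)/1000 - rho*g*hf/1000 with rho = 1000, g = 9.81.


Junction pressure: p_j = p1 + rho*g*(z1 - z_j)/1000 - rho*g*hf/1000.
Elevation term = 1000*9.81*(17.0 - 9.0)/1000 = 78.48 kPa.
Friction term = 1000*9.81*9.96/1000 = 97.708 kPa.
p_j = 271 + 78.48 - 97.708 = 251.77 kPa.

251.77


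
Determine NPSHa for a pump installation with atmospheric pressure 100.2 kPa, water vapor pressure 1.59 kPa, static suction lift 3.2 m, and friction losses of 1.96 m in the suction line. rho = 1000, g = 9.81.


NPSHa = p_atm/(rho*g) - z_s - hf_s - p_vap/(rho*g).
p_atm/(rho*g) = 100.2*1000 / (1000*9.81) = 10.214 m.
p_vap/(rho*g) = 1.59*1000 / (1000*9.81) = 0.162 m.
NPSHa = 10.214 - 3.2 - 1.96 - 0.162
      = 4.89 m.

4.89


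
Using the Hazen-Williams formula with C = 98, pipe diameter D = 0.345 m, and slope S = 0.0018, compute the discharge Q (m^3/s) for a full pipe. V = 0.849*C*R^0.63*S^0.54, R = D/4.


For a full circular pipe, R = D/4 = 0.345/4 = 0.0862 m.
V = 0.849 * 98 * 0.0862^0.63 * 0.0018^0.54
  = 0.849 * 98 * 0.213564 * 0.032949
  = 0.5855 m/s.
Pipe area A = pi*D^2/4 = pi*0.345^2/4 = 0.0935 m^2.
Q = A * V = 0.0935 * 0.5855 = 0.0547 m^3/s.

0.0547


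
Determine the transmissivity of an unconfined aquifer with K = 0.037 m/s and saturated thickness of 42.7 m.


Transmissivity is defined as T = K * h.
T = 0.037 * 42.7
  = 1.5799 m^2/s.

1.5799


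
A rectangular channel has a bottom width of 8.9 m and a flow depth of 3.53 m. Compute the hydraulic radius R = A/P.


For a rectangular section:
Flow area A = b * y = 8.9 * 3.53 = 31.42 m^2.
Wetted perimeter P = b + 2y = 8.9 + 2*3.53 = 15.96 m.
Hydraulic radius R = A/P = 31.42 / 15.96 = 1.9685 m.

1.9685


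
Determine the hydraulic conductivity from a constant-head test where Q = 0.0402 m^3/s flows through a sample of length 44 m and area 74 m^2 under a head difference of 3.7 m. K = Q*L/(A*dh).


From K = Q*L / (A*dh):
Numerator: Q*L = 0.0402 * 44 = 1.7688.
Denominator: A*dh = 74 * 3.7 = 273.8.
K = 1.7688 / 273.8 = 0.00646 m/s.

0.00646


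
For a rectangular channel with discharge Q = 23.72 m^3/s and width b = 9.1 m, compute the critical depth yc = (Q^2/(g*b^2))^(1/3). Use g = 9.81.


Using yc = (Q^2 / (g * b^2))^(1/3):
Q^2 = 23.72^2 = 562.64.
g * b^2 = 9.81 * 9.1^2 = 9.81 * 82.81 = 812.37.
Q^2 / (g*b^2) = 562.64 / 812.37 = 0.6926.
yc = 0.6926^(1/3) = 0.8848 m.

0.8848


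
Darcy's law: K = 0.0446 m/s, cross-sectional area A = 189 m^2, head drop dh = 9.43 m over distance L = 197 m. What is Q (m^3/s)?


Darcy's law: Q = K * A * i, where i = dh/L.
Hydraulic gradient i = 9.43 / 197 = 0.047868.
Q = 0.0446 * 189 * 0.047868
  = 0.4035 m^3/s.

0.4035


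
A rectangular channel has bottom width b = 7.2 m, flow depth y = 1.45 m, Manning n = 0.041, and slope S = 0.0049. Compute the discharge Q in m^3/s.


For a rectangular channel, the cross-sectional area A = b * y = 7.2 * 1.45 = 10.44 m^2.
The wetted perimeter P = b + 2y = 7.2 + 2*1.45 = 10.1 m.
Hydraulic radius R = A/P = 10.44/10.1 = 1.0337 m.
Velocity V = (1/n)*R^(2/3)*S^(1/2) = (1/0.041)*1.0337^(2/3)*0.0049^(1/2) = 1.7454 m/s.
Discharge Q = A * V = 10.44 * 1.7454 = 18.222 m^3/s.

18.222


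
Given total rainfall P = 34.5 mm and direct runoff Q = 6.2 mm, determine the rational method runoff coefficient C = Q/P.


The runoff coefficient C = runoff depth / rainfall depth.
C = 6.2 / 34.5
  = 0.1797.

0.1797


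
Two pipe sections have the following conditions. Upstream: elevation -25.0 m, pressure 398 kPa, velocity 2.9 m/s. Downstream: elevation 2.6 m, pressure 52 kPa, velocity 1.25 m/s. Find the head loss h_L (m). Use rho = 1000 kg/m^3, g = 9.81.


Total head at each section: H = z + p/(rho*g) + V^2/(2g).
H1 = -25.0 + 398*1000/(1000*9.81) + 2.9^2/(2*9.81)
   = -25.0 + 40.571 + 0.4286
   = 15.999 m.
H2 = 2.6 + 52*1000/(1000*9.81) + 1.25^2/(2*9.81)
   = 2.6 + 5.301 + 0.0796
   = 7.98 m.
h_L = H1 - H2 = 15.999 - 7.98 = 8.019 m.

8.019


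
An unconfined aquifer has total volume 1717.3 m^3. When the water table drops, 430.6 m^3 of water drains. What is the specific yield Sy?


Specific yield Sy = Volume drained / Total volume.
Sy = 430.6 / 1717.3
   = 0.2507.

0.2507


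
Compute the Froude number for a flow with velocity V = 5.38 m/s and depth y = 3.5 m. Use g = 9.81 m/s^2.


The Froude number is defined as Fr = V / sqrt(g*y).
g*y = 9.81 * 3.5 = 34.335.
sqrt(g*y) = sqrt(34.335) = 5.8596.
Fr = 5.38 / 5.8596 = 0.9182.

0.9182


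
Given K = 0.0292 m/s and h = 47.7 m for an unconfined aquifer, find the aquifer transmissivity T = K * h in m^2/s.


Transmissivity is defined as T = K * h.
T = 0.0292 * 47.7
  = 1.3928 m^2/s.

1.3928


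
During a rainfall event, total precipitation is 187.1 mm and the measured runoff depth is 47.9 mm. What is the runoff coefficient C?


The runoff coefficient C = runoff depth / rainfall depth.
C = 47.9 / 187.1
  = 0.256.

0.256


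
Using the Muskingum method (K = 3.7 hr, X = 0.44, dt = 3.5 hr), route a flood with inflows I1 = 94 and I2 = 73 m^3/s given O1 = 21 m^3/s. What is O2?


Muskingum coefficients:
denom = 2*K*(1-X) + dt = 2*3.7*(1-0.44) + 3.5 = 7.644.
C0 = (dt - 2*K*X)/denom = (3.5 - 2*3.7*0.44)/7.644 = 0.0319.
C1 = (dt + 2*K*X)/denom = (3.5 + 2*3.7*0.44)/7.644 = 0.8838.
C2 = (2*K*(1-X) - dt)/denom = 0.0842.
O2 = C0*I2 + C1*I1 + C2*O1
   = 0.0319*73 + 0.8838*94 + 0.0842*21
   = 87.18 m^3/s.

87.18


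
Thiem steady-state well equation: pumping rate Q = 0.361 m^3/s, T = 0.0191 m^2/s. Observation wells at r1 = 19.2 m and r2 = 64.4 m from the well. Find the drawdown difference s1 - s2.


Thiem equation: s1 - s2 = Q/(2*pi*T) * ln(r2/r1).
ln(r2/r1) = ln(64.4/19.2) = 1.2102.
Q/(2*pi*T) = 0.361 / (2*pi*0.0191) = 0.361 / 0.12 = 3.0081.
s1 - s2 = 3.0081 * 1.2102 = 3.6404 m.

3.6404


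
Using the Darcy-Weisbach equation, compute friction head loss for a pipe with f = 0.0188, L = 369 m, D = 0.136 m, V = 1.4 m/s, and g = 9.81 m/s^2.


Darcy-Weisbach equation: h_f = f * (L/D) * V^2/(2g).
f * L/D = 0.0188 * 369/0.136 = 51.0088.
V^2/(2g) = 1.4^2 / (2*9.81) = 1.96 / 19.62 = 0.0999 m.
h_f = 51.0088 * 0.0999 = 5.096 m.

5.096


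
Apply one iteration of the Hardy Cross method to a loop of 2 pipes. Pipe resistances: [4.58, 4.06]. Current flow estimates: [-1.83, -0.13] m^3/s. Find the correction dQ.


Numerator terms (r*Q*|Q|): 4.58*-1.83*|-1.83| = -15.338; 4.06*-0.13*|-0.13| = -0.0686.
Sum of numerator = -15.4066.
Denominator terms (r*|Q|): 4.58*|-1.83| = 8.3814; 4.06*|-0.13| = 0.5278.
2 * sum of denominator = 2 * 8.9092 = 17.8184.
dQ = --15.4066 / 17.8184 = 0.8646 m^3/s.

0.8646


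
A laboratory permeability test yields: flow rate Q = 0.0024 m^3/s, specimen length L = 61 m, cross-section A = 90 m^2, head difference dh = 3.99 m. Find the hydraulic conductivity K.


From K = Q*L / (A*dh):
Numerator: Q*L = 0.0024 * 61 = 0.1464.
Denominator: A*dh = 90 * 3.99 = 359.1.
K = 0.1464 / 359.1 = 0.000408 m/s.

0.000408


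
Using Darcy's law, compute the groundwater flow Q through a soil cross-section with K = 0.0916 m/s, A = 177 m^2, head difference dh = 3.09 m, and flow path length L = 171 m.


Darcy's law: Q = K * A * i, where i = dh/L.
Hydraulic gradient i = 3.09 / 171 = 0.01807.
Q = 0.0916 * 177 * 0.01807
  = 0.293 m^3/s.

0.293


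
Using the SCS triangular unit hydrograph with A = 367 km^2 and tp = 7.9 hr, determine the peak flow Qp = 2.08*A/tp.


SCS formula: Qp = 2.08 * A / tp.
Qp = 2.08 * 367 / 7.9
   = 763.36 / 7.9
   = 96.63 m^3/s per cm.

96.63


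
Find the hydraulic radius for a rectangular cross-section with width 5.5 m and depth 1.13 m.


For a rectangular section:
Flow area A = b * y = 5.5 * 1.13 = 6.21 m^2.
Wetted perimeter P = b + 2y = 5.5 + 2*1.13 = 7.76 m.
Hydraulic radius R = A/P = 6.21 / 7.76 = 0.8009 m.

0.8009


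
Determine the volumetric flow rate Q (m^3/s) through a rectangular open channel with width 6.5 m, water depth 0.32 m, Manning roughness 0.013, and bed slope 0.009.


For a rectangular channel, the cross-sectional area A = b * y = 6.5 * 0.32 = 2.08 m^2.
The wetted perimeter P = b + 2y = 6.5 + 2*0.32 = 7.14 m.
Hydraulic radius R = A/P = 2.08/7.14 = 0.2913 m.
Velocity V = (1/n)*R^(2/3)*S^(1/2) = (1/0.013)*0.2913^(2/3)*0.009^(1/2) = 3.2069 m/s.
Discharge Q = A * V = 2.08 * 3.2069 = 6.67 m^3/s.

6.67


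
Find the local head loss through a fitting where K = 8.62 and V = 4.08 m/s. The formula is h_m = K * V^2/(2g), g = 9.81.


Minor loss formula: h_m = K * V^2/(2g).
V^2 = 4.08^2 = 16.6464.
V^2/(2g) = 16.6464 / 19.62 = 0.8484 m.
h_m = 8.62 * 0.8484 = 7.3136 m.

7.3136


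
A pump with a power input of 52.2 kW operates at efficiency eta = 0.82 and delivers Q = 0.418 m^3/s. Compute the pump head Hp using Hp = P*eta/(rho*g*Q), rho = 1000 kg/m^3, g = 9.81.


Pump head formula: Hp = P * eta / (rho * g * Q).
Numerator: P * eta = 52.2 * 1000 * 0.82 = 42804.0 W.
Denominator: rho * g * Q = 1000 * 9.81 * 0.418 = 4100.58.
Hp = 42804.0 / 4100.58 = 10.44 m.

10.44


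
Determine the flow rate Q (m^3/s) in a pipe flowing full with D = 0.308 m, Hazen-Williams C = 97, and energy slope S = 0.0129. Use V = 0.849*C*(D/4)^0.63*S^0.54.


For a full circular pipe, R = D/4 = 0.308/4 = 0.077 m.
V = 0.849 * 97 * 0.077^0.63 * 0.0129^0.54
  = 0.849 * 97 * 0.198833 * 0.095437
  = 1.5627 m/s.
Pipe area A = pi*D^2/4 = pi*0.308^2/4 = 0.0745 m^2.
Q = A * V = 0.0745 * 1.5627 = 0.1164 m^3/s.

0.1164


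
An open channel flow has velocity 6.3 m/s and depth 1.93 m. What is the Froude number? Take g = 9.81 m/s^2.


The Froude number is defined as Fr = V / sqrt(g*y).
g*y = 9.81 * 1.93 = 18.9333.
sqrt(g*y) = sqrt(18.9333) = 4.3512.
Fr = 6.3 / 4.3512 = 1.4479.

1.4479


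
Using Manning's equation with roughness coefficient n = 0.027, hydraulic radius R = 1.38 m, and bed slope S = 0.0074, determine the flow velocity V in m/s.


Manning's equation gives V = (1/n) * R^(2/3) * S^(1/2).
First, compute R^(2/3) = 1.38^(2/3) = 1.2395.
Next, S^(1/2) = 0.0074^(1/2) = 0.086023.
Then 1/n = 1/0.027 = 37.04.
V = 37.04 * 1.2395 * 0.086023 = 3.9492 m/s.

3.9492


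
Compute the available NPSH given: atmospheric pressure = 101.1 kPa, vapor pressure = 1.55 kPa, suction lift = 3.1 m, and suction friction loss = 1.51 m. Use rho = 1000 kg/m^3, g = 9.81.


NPSHa = p_atm/(rho*g) - z_s - hf_s - p_vap/(rho*g).
p_atm/(rho*g) = 101.1*1000 / (1000*9.81) = 10.306 m.
p_vap/(rho*g) = 1.55*1000 / (1000*9.81) = 0.158 m.
NPSHa = 10.306 - 3.1 - 1.51 - 0.158
      = 5.54 m.

5.54


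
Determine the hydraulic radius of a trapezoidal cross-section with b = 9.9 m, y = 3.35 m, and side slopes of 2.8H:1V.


For a trapezoidal section with side slope z:
A = (b + z*y)*y = (9.9 + 2.8*3.35)*3.35 = 64.588 m^2.
P = b + 2*y*sqrt(1 + z^2) = 9.9 + 2*3.35*sqrt(1 + 2.8^2) = 29.821 m.
R = A/P = 64.588 / 29.821 = 2.1659 m.

2.1659


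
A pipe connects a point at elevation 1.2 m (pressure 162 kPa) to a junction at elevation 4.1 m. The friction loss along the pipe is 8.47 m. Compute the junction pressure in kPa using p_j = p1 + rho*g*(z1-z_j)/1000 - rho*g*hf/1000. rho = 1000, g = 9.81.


Junction pressure: p_j = p1 + rho*g*(z1 - z_j)/1000 - rho*g*hf/1000.
Elevation term = 1000*9.81*(1.2 - 4.1)/1000 = -28.449 kPa.
Friction term = 1000*9.81*8.47/1000 = 83.091 kPa.
p_j = 162 + -28.449 - 83.091 = 50.46 kPa.

50.46


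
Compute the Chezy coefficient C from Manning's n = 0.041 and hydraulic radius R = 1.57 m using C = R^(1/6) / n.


The Chezy coefficient relates to Manning's n through C = R^(1/6) / n.
R^(1/6) = 1.57^(1/6) = 1.078077.
C = 1.078077 / 0.041 = 26.29 m^(1/2)/s.

26.29


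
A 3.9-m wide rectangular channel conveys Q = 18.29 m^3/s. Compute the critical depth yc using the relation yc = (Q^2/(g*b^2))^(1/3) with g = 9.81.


Using yc = (Q^2 / (g * b^2))^(1/3):
Q^2 = 18.29^2 = 334.52.
g * b^2 = 9.81 * 3.9^2 = 9.81 * 15.21 = 149.21.
Q^2 / (g*b^2) = 334.52 / 149.21 = 2.2419.
yc = 2.2419^(1/3) = 1.3088 m.

1.3088


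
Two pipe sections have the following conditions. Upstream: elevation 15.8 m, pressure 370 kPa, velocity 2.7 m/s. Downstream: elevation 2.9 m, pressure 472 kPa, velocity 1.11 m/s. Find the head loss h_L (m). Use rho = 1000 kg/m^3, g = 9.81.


Total head at each section: H = z + p/(rho*g) + V^2/(2g).
H1 = 15.8 + 370*1000/(1000*9.81) + 2.7^2/(2*9.81)
   = 15.8 + 37.717 + 0.3716
   = 53.888 m.
H2 = 2.9 + 472*1000/(1000*9.81) + 1.11^2/(2*9.81)
   = 2.9 + 48.114 + 0.0628
   = 51.077 m.
h_L = H1 - H2 = 53.888 - 51.077 = 2.811 m.

2.811


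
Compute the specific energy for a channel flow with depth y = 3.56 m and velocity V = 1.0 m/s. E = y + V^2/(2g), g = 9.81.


Specific energy E = y + V^2/(2g).
Velocity head = V^2/(2g) = 1.0^2 / (2*9.81) = 1.0 / 19.62 = 0.051 m.
E = 3.56 + 0.051 = 3.611 m.

3.611


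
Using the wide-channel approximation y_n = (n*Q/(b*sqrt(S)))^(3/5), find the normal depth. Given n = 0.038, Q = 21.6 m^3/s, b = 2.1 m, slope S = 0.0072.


We use the wide-channel approximation y_n = (n*Q/(b*sqrt(S)))^(3/5).
sqrt(S) = sqrt(0.0072) = 0.084853.
Numerator: n*Q = 0.038 * 21.6 = 0.8208.
Denominator: b*sqrt(S) = 2.1 * 0.084853 = 0.178191.
arg = 4.6063.
y_n = 4.6063^(3/5) = 2.5004 m.

2.5004
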